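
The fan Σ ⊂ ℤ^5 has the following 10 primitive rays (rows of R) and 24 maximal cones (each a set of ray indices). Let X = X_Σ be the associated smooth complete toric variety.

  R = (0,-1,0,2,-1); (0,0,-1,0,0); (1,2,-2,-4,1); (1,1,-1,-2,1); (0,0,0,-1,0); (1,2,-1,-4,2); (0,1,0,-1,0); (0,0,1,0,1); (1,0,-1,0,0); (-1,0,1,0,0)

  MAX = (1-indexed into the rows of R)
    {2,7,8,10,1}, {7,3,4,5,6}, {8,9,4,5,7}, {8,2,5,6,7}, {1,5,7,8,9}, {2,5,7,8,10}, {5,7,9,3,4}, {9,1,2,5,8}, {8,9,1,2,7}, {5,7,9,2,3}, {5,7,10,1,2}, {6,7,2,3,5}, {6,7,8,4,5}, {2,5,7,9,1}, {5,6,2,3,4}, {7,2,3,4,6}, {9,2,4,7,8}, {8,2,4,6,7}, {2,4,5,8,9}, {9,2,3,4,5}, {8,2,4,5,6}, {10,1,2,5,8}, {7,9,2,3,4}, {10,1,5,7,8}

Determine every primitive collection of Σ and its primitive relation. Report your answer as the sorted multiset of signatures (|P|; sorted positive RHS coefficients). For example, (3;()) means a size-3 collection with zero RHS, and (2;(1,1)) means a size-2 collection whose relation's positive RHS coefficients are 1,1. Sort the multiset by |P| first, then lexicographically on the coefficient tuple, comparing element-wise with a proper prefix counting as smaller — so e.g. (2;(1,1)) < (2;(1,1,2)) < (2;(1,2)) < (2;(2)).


Minimal non-faces — 12 found among 10 rays, 24 max cones:

  P={9,10}:  v_{9} + v_{10} = 0  →  sig = (2;())
  P={1,4}:  v_{1} + v_{4} = v_{9}  →  sig = (2;(1))
  P={1,6}:  v_{1} + v_{6} = v_{4}  →  sig = (2;(1))
  P={3,8}:  v_{3} + v_{8} = v_{6}  →  sig = (2;(1))
  P={1,3}:  v_{1} + v_{3} = v_{2} + v_{5} + v_{7} + v_{9}  →  sig = (2;(1,1,1,1))
  P={4,10}:  v_{4} + v_{10} = v_{2} + v_{5} + v_{7} + v_{8}  →  sig = (2;(1,1,1,1))
  P={3,10}:  v_{3} + v_{10} = 2·v_{2} + 2·v_{5} + 2·v_{7} + v_{8}  →  sig = (2;(1,2,2,2))
  P={6,9}:  v_{6} + v_{9} = 2·v_{4}  →  sig = (2;(2))
  P={6,10}:  v_{6} + v_{10} = 2·v_{2} + 2·v_{5} + 2·v_{7} + 2·v_{8}  →  sig = (2;(2,2,2,2))
  P={2,4,5,7}:  v_{2} + v_{4} + v_{5} + v_{7} = v_{3}  →  sig = (4;(1))
  P={1,2,5,7,8}:  v_{1} + v_{2} + v_{5} + v_{7} + v_{8} = 0  →  sig = (5;())
  P={2,5,7,8,9}:  v_{2} + v_{5} + v_{7} + v_{8} + v_{9} = v_{4}  →  sig = (5;(1))

so the primitive-relation signature multiset is
    |P|=2: 9 collections, coeffs (), (1), (1), (1), (1,1,1,1), (1,1,1,1), (1,2,2,2), (2), (2,2,2,2)
    |P|=4: 1 collection, coeffs (1)
    |P|=5: 2 collections, coeffs (), (1)


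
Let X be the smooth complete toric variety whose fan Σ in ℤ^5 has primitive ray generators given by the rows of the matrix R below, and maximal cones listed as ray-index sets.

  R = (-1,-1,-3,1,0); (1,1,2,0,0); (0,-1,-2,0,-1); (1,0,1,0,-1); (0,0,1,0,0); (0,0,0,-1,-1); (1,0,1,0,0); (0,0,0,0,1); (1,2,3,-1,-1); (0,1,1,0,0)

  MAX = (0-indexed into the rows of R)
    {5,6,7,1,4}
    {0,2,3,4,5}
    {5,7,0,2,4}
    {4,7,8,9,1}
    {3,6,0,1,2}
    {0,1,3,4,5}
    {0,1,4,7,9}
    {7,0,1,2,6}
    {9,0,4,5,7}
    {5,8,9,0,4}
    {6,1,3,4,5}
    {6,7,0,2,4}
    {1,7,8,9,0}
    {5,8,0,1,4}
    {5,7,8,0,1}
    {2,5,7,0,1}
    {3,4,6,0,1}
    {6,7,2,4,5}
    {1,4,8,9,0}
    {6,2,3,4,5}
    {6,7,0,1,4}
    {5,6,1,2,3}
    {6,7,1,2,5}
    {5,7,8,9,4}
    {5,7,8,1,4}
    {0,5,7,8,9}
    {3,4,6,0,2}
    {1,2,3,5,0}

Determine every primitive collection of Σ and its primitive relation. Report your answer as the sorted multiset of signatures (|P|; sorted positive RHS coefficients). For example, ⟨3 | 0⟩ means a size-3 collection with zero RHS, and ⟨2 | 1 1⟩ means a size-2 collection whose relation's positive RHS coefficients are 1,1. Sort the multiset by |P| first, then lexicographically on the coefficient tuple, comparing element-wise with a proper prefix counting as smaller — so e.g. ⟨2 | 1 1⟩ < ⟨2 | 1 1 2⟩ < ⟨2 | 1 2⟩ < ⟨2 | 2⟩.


12 collections generate NE(X_Σ); each relation:

  P={3,7}:  v_{3} + v_{7} = v_{6}  →  sig = ⟨2 | 1⟩
  P={6,9}:  v_{6} + v_{9} = v_{1}  →  sig = ⟨2 | 1⟩
  P={2,9}:  v_{2} + v_{9} = v_{0} + v_{1} + v_{5}  →  sig = ⟨2 | 1 1 1⟩
  P={3,9}:  v_{3} + v_{9} = v_{0} + 2·v_{1} + v_{4} + v_{5}  →  sig = ⟨2 | 1 1 1 2⟩
  P={3,8}:  v_{3} + v_{8} = v_{0} + 3·v_{1} + v_{4} + 2·v_{5}  →  sig = ⟨2 | 1 1 2 3⟩
  P={6,8}:  v_{6} + v_{8} = 2·v_{1} + v_{5}  →  sig = ⟨2 | 1 2⟩
  P={2,8}:  v_{2} + v_{8} = v_{0} + 2·v_{1} + 2·v_{5}  →  sig = ⟨2 | 1 2 2⟩
  P={0,5,6}:  v_{0} + v_{5} + v_{6} = v_{2}  →  sig = ⟨3 | 1⟩
  P={1,2,4}:  v_{1} + v_{2} + v_{4} = v_{3}  →  sig = ⟨3 | 1⟩
  P={1,5,9}:  v_{1} + v_{5} + v_{9} = v_{8}  →  sig = ⟨3 | 1⟩
  P={0,4,7,8}:  v_{0} + v_{4} + v_{7} + v_{8} = v_{9}  →  sig = ⟨4 | 1⟩
  P={0,1,4,5,7}:  v_{0} + v_{1} + v_{4} + v_{5} + v_{7} = 0  →  sig = ⟨5 | 0⟩

Signatures (|P|; sorted positive RHS coefficients), sorted:
{ ⟨2 | 1⟩ ×2,  ⟨2 | 1 1 1⟩,  ⟨2 | 1 1 1 2⟩,  ⟨2 | 1 1 2 3⟩,  ⟨2 | 1 2⟩,  ⟨2 | 1 2 2⟩,  ⟨3 | 1⟩ ×3,  ⟨4 | 1⟩,  ⟨5 | 0⟩ }


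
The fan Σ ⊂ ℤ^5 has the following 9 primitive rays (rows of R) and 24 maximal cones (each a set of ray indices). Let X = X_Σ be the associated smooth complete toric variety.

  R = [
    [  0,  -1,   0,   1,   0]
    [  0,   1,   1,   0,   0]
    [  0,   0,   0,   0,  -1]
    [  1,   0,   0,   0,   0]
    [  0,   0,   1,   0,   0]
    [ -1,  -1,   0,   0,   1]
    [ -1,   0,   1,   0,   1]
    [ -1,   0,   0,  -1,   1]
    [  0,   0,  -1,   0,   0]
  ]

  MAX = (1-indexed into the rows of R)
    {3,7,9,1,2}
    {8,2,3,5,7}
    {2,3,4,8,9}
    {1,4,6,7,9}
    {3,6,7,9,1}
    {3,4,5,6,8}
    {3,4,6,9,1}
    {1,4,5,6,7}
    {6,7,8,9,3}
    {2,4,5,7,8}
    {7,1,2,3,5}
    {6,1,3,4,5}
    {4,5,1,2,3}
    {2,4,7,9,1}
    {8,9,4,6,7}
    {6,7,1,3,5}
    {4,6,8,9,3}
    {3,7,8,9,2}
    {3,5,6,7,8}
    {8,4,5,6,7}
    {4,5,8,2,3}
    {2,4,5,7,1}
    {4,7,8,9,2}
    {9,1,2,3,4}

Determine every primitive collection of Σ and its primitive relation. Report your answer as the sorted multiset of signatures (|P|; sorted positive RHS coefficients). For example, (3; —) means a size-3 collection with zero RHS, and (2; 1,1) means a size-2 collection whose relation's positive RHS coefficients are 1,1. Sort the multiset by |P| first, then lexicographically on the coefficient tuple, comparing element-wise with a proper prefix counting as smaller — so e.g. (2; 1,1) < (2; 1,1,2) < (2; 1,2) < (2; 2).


Primitive collections (4):

  P = {5,9}:  v_{5} + v_{9} = 0  ⟹  sig = (2; —)
  P = {1,8}:  v_{1} + v_{8} = v_{6}  ⟹  sig = (2; 1)
  P = {2,6}:  v_{2} + v_{6} = v_{7}  ⟹  sig = (2; 1)
  P = {3,4,7}:  v_{3} + v_{4} + v_{7} = v_{5}  ⟹  sig = (3; 1)

Hence PRS(X_Σ) =
    (2; —)
    (2; 1)
    (2; 1)
    (3; 1)


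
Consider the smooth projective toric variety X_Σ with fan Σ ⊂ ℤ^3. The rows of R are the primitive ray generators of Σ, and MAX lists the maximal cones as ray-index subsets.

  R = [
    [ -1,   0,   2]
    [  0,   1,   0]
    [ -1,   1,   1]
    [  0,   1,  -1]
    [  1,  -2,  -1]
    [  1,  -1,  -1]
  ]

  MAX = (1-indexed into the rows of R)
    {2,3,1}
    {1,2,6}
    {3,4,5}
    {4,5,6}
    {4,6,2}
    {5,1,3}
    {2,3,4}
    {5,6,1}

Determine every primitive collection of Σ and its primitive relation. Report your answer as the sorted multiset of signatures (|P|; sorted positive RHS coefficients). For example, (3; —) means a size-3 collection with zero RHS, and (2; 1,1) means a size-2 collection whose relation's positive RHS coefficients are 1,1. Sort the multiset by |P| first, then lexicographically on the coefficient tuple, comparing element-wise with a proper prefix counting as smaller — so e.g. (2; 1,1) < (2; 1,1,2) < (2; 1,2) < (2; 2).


Primitive collections (3):

  {3,6}:  v_{3} + v_{6} = 0  so sig = (2; —)
  {1,4}:  v_{1} + v_{4} = v_{3}  so sig = (2; 1)
  {2,5}:  v_{2} + v_{5} = v_{6}  so sig = (2; 1)

so the primitive-relation signature multiset is
    |P|=2: 3 collections, coeffs (), (1), (1)


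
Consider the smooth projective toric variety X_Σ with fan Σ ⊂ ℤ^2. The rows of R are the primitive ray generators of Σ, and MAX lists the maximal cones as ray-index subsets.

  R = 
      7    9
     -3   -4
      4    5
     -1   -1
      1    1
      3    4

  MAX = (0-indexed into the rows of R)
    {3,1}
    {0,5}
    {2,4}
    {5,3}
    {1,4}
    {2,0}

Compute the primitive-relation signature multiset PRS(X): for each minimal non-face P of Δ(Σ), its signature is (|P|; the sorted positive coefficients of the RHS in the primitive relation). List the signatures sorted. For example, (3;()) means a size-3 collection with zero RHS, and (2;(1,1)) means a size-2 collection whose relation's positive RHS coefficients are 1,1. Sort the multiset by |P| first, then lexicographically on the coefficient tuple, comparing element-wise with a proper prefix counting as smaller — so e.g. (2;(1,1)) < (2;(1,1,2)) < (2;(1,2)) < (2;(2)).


Σ has 9 primitive collections:

  P={1,5}:  v_{1} + v_{5} = 0 — sig = (2;())
  P={3,4}:  v_{3} + v_{4} = 0 — sig = (2;())
  P={0,1}:  v_{0} + v_{1} = v_{2} — sig = (2;(1))
  P={1,2}:  v_{1} + v_{2} = v_{4} — sig = (2;(1))
  P={2,3}:  v_{2} + v_{3} = v_{5} — sig = (2;(1))
  P={2,5}:  v_{2} + v_{5} = v_{0} — sig = (2;(1))
  P={4,5}:  v_{4} + v_{5} = v_{2} — sig = (2;(1))
  P={0,3}:  v_{0} + v_{3} = 2·v_{5} — sig = (2;(2))
  P={0,4}:  v_{0} + v_{4} = 2·v_{2} — sig = (2;(2))

so the primitive-relation signature multiset is
[(2;()), (2;()), (2;(1)), (2;(1)), (2;(1)), (2;(1)), (2;(1)), (2;(2)), (2;(2))]


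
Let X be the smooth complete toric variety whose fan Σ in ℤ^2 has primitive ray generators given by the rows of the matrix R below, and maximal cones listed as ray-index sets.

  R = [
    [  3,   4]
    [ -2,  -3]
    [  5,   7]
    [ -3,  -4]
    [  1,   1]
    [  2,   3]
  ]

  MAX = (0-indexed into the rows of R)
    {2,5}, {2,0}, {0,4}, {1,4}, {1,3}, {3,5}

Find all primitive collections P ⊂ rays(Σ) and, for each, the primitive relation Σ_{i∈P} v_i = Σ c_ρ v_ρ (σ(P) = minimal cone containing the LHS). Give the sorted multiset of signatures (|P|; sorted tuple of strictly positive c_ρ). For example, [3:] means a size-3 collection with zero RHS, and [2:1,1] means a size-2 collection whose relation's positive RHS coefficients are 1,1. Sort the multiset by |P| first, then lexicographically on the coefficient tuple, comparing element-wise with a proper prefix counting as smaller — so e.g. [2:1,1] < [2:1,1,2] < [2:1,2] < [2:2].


Primitive collections (9):

  P={0,3}:  v_{0} + v_{3} = 0 — sig = [2:]
  P={1,5}:  v_{1} + v_{5} = 0 — sig = [2:]
  P={0,1}:  v_{0} + v_{1} = v_{4} — sig = [2:1]
  P={0,5}:  v_{0} + v_{5} = v_{2} — sig = [2:1]
  P={1,2}:  v_{1} + v_{2} = v_{0} — sig = [2:1]
  P={2,3}:  v_{2} + v_{3} = v_{5} — sig = [2:1]
  P={3,4}:  v_{3} + v_{4} = v_{1} — sig = [2:1]
  P={4,5}:  v_{4} + v_{5} = v_{0} — sig = [2:1]
  P={2,4}:  v_{2} + v_{4} = 2·v_{0} — sig = [2:2]

Signatures (|P|; sorted positive RHS coefficients), sorted:
    [2:]
    [2:]
    [2:1]
    [2:1]
    [2:1]
    [2:1]
    [2:1]
    [2:1]
    [2:2]


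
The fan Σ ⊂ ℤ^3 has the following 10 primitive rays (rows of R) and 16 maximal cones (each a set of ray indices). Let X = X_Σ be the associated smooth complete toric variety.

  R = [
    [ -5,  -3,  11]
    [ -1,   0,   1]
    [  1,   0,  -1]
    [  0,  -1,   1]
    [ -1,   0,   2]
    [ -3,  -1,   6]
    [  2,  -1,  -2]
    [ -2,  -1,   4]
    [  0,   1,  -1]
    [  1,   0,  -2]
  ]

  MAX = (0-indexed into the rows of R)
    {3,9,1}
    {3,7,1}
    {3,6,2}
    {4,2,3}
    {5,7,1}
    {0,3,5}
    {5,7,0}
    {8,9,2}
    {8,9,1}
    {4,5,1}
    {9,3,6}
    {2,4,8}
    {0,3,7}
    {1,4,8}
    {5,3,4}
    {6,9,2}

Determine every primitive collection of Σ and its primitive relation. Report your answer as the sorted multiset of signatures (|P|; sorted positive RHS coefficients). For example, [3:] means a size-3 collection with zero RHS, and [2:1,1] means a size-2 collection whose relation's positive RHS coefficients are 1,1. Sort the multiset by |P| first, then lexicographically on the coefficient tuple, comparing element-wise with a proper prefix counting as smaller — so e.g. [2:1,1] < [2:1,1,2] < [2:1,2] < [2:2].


25 collections generate NE(X_Σ); each relation:

  P={1,2}:  v_{1} + v_{2} = 0 ; sig = [2:]
  P={3,8}:  v_{3} + v_{8} = 0 ; sig = [2:]
  P={4,9}:  v_{4} + v_{9} = 0 ; sig = [2:]
  P={4,7}:  v_{4} + v_{7} = v_{5} ; sig = [2:1]
  P={5,9}:  v_{5} + v_{9} = v_{7} ; sig = [2:1]
  P={0,8}:  v_{0} + v_{8} = v_{5} + v_{7} ; sig = [2:1,1]
  P={1,6}:  v_{1} + v_{6} = v_{3} + v_{9} ; sig = [2:1,1]
  P={2,7}:  v_{2} + v_{7} = v_{3} + v_{4} ; sig = [2:1,1]
  P={4,6}:  v_{4} + v_{6} = v_{2} + v_{3} ; sig = [2:1,1]
  P={6,8}:  v_{6} + v_{8} = v_{2} + v_{9} ; sig = [2:1,1]
  P={7,8}:  v_{7} + v_{8} = v_{1} + v_{4} ; sig = [2:1,1]
  P={7,9}:  v_{7} + v_{9} = v_{1} + v_{3} ; sig = [2:1,1]
  P={0,2}:  v_{0} + v_{2} = 2·v_{3} + v_{4} + v_{5} ; sig = [2:1,1,2]
  P={0,4}:  v_{0} + v_{4} = v_{3} + 2·v_{5} ; sig = [2:1,2]
  P={0,9}:  v_{0} + v_{9} = v_{3} + 2·v_{7} ; sig = [2:1,2]
  P={2,5}:  v_{2} + v_{5} = v_{3} + 2·v_{4} ; sig = [2:1,2]
  P={5,6}:  v_{5} + v_{6} = 2·v_{3} + v_{4} ; sig = [2:1,2]
  P={5,8}:  v_{5} + v_{8} = v_{1} + 2·v_{4} ; sig = [2:1,2]
  P={0,6}:  v_{0} + v_{6} = 3·v_{3} + v_{5} ; sig = [2:1,3]
  P={6,7}:  v_{6} + v_{7} = 2·v_{3} ; sig = [2:2]
  P={0,1}:  v_{0} + v_{1} = 3·v_{7} ; sig = [2:3]
  P={1,3,4}:  v_{1} + v_{3} + v_{4} = v_{7} ; sig = [3:1]
  P={2,3,9}:  v_{2} + v_{3} + v_{9} = v_{6} ; sig = [3:1]
  P={3,5,7}:  v_{3} + v_{5} + v_{7} = v_{0} ; sig = [3:1]
  P={1,3,5}:  v_{1} + v_{3} + v_{5} = 2·v_{7} ; sig = [3:2]

Signatures (|P|; sorted positive RHS coefficients), sorted:
    |P|=2: 21 collections, coeffs (), (), (), (1), (1), (1,1), (1,1), (1,1), (1,1), (1,1), (1,1), (1,1), (1,1,2), (1,2), (1,2), (1,2), (1,2), (1,2), (1,3), (2), (3)
    |P|=3: 4 collections, coeffs (1), (1), (1), (2)


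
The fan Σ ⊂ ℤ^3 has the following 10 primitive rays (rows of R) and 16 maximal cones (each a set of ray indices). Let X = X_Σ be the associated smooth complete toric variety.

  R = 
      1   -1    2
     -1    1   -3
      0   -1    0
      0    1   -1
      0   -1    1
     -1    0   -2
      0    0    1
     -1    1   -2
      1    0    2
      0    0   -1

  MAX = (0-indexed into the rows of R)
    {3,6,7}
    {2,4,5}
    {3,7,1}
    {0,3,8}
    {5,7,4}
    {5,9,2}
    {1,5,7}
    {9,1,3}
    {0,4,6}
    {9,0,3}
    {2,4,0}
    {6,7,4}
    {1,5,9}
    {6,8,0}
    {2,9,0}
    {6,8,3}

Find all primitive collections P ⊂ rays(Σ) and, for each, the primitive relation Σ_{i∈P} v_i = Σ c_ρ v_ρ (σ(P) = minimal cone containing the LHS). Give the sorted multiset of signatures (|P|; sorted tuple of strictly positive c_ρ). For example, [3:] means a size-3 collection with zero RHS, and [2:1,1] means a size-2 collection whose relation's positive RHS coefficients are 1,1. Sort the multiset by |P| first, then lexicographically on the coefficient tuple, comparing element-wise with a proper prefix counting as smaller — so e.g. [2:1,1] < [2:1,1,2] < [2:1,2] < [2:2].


22 minimal non-faces of Δ(Σ) (on 10 rays):

  P = {0,7}:  v_{0} + v_{7} = 0  →  sig = [2:]
  P = {3,4}:  v_{3} + v_{4} = 0  →  sig = [2:]
  P = {5,8}:  v_{5} + v_{8} = 0  →  sig = [2:]
  P = {6,9}:  v_{6} + v_{9} = 0  →  sig = [2:]
  P = {0,1}:  v_{0} + v_{1} = v_{9}  →  sig = [2:1]
  P = {0,5}:  v_{0} + v_{5} = v_{2}  →  sig = [2:1]
  P = {1,4}:  v_{1} + v_{4} = v_{5}  →  sig = [2:1]
  P = {1,6}:  v_{1} + v_{6} = v_{7}  →  sig = [2:1]
  P = {1,8}:  v_{1} + v_{8} = v_{3}  →  sig = [2:1]
  P = {2,3}:  v_{2} + v_{3} = v_{9}  →  sig = [2:1]
  P = {2,6}:  v_{2} + v_{6} = v_{4}  →  sig = [2:1]
  P = {2,7}:  v_{2} + v_{7} = v_{5}  →  sig = [2:1]
  P = {2,8}:  v_{2} + v_{8} = v_{0}  →  sig = [2:1]
  P = {3,5}:  v_{3} + v_{5} = v_{1}  →  sig = [2:1]
  P = {4,9}:  v_{4} + v_{9} = v_{2}  →  sig = [2:1]
  P = {7,9}:  v_{7} + v_{9} = v_{1}  →  sig = [2:1]
  P = {1,2}:  v_{1} + v_{2} = v_{5} + v_{9}  →  sig = [2:1,1]
  P = {4,8}:  v_{4} + v_{8} = v_{0} + v_{6}  →  sig = [2:1,1]
  P = {5,6}:  v_{5} + v_{6} = v_{4} + v_{7}  →  sig = [2:1,1]
  P = {7,8}:  v_{7} + v_{8} = v_{3} + v_{6}  →  sig = [2:1,1]
  P = {8,9}:  v_{8} + v_{9} = v_{0} + v_{3}  →  sig = [2:1,1]
  P = {0,3,6}:  v_{0} + v_{3} + v_{6} = v_{8}  →  sig = [3:1]

Hence PRS(X_Σ) =
    |P|=2: 21 collections, coeffs (), (), (), (), (1), (1), (1), (1), (1), (1), (1), (1), (1), (1), (1), (1), (1,1), (1,1), (1,1), (1,1), (1,1)
    |P|=3: 1 collection, coeffs (1)


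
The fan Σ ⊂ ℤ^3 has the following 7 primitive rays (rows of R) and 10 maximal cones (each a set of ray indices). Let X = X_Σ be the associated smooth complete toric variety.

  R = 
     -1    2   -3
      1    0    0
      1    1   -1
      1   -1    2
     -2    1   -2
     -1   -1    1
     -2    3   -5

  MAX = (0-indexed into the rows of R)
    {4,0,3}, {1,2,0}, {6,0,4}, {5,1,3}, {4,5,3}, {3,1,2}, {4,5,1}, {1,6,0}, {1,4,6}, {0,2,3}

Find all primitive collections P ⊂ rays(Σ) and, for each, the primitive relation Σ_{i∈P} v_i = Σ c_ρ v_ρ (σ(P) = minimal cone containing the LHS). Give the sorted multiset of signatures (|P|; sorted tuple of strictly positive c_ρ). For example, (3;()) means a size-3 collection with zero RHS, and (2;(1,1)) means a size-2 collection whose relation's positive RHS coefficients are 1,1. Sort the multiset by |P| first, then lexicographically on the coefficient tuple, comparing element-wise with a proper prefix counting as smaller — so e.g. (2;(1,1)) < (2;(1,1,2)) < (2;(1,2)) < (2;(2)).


|primitive collections| = 9. Relations:

  P={2,5}:  v_{2} + v_{5} = 0  so sig = (2;())
  P={0,5}:  v_{0} + v_{5} = v_{4}  so sig = (2;(1))
  P={2,4}:  v_{2} + v_{4} = v_{0}  so sig = (2;(1))
  P={3,6}:  v_{3} + v_{6} = v_{0}  so sig = (2;(1))
  P={2,6}:  v_{2} + v_{6} = 2·v_{0} + v_{1}  so sig = (2;(1,2))
  P={5,6}:  v_{5} + v_{6} = v_{1} + 2·v_{4}  so sig = (2;(1,2))
  P={1,3,4}:  v_{1} + v_{3} + v_{4} = 0  so sig = (3;())
  P={0,1,3}:  v_{0} + v_{1} + v_{3} = v_{2}  so sig = (3;(1))
  P={0,1,4}:  v_{0} + v_{1} + v_{4} = v_{6}  so sig = (3;(1))

Signatures (|P|; sorted positive RHS coefficients), sorted:
    |P|=2: 6 collections, coeffs (), (1), (1), (1), (1,2), (1,2)
    |P|=3: 3 collections, coeffs (), (1), (1)


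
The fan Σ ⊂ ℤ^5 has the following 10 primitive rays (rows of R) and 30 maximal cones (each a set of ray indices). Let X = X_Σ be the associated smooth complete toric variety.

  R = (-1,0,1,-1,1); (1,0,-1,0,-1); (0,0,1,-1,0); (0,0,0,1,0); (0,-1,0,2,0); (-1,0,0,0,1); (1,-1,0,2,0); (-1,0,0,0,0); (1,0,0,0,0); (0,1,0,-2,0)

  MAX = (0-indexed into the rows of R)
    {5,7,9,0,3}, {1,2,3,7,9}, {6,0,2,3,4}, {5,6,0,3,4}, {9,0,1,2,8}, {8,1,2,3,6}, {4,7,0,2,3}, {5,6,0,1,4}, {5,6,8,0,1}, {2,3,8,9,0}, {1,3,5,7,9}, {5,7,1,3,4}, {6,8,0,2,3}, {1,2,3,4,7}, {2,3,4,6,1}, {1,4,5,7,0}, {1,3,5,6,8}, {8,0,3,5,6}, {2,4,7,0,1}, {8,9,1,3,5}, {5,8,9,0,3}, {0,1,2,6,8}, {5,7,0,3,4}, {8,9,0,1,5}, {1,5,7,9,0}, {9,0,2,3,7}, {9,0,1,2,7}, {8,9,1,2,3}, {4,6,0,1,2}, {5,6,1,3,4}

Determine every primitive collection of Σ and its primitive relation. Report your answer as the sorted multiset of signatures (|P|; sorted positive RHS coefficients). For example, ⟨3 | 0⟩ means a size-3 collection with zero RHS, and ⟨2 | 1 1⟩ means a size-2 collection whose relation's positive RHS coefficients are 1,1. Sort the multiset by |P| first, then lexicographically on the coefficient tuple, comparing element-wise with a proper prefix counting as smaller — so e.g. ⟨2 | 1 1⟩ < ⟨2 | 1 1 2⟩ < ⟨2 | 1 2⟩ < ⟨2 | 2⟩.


Primitive collections (7):

  {4,9}:  v_{4} + v_{9} = 0  ⟹  sig = ⟨2 | 0⟩
  {7,8}:  v_{7} + v_{8} = 0  ⟹  sig = ⟨2 | 0⟩
  {2,5}:  v_{2} + v_{5} = v_{0}  ⟹  sig = ⟨2 | 1⟩
  {4,8}:  v_{4} + v_{8} = v_{6}  ⟹  sig = ⟨2 | 1⟩
  {6,7}:  v_{6} + v_{7} = v_{4}  ⟹  sig = ⟨2 | 1⟩
  {6,9}:  v_{6} + v_{9} = v_{8}  ⟹  sig = ⟨2 | 1⟩
  {0,1,3}:  v_{0} + v_{1} + v_{3} = 0  ⟹  sig = ⟨3 | 0⟩

Hence PRS(X_Σ) =
[⟨2 | 0⟩, ⟨2 | 0⟩, ⟨2 | 1⟩, ⟨2 | 1⟩, ⟨2 | 1⟩, ⟨2 | 1⟩, ⟨3 | 0⟩]


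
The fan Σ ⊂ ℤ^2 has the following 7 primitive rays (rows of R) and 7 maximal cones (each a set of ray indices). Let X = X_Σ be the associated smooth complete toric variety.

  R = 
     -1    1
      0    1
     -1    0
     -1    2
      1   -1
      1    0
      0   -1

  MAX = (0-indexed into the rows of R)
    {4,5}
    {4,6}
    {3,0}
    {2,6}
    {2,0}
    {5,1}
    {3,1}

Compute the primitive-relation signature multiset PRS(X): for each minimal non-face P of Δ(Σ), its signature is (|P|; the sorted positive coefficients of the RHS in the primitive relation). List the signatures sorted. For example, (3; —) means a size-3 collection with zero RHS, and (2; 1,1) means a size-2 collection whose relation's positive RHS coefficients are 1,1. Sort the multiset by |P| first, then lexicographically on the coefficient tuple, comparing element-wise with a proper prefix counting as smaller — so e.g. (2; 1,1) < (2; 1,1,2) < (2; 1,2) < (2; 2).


Σ has 14 primitive collections:

  P={0,4}:  v_{0} + v_{4} = 0  →  sig = (2; —)
  P={1,6}:  v_{1} + v_{6} = 0  →  sig = (2; —)
  P={2,5}:  v_{2} + v_{5} = 0  →  sig = (2; —)
  P={0,1}:  v_{0} + v_{1} = v_{3}  →  sig = (2; 1)
  P={0,5}:  v_{0} + v_{5} = v_{1}  →  sig = (2; 1)
  P={0,6}:  v_{0} + v_{6} = v_{2}  →  sig = (2; 1)
  P={1,2}:  v_{1} + v_{2} = v_{0}  →  sig = (2; 1)
  P={1,4}:  v_{1} + v_{4} = v_{5}  →  sig = (2; 1)
  P={2,4}:  v_{2} + v_{4} = v_{6}  →  sig = (2; 1)
  P={3,4}:  v_{3} + v_{4} = v_{1}  →  sig = (2; 1)
  P={3,6}:  v_{3} + v_{6} = v_{0}  →  sig = (2; 1)
  P={5,6}:  v_{5} + v_{6} = v_{4}  →  sig = (2; 1)
  P={2,3}:  v_{2} + v_{3} = 2·v_{0}  →  sig = (2; 2)
  P={3,5}:  v_{3} + v_{5} = 2·v_{1}  →  sig = (2; 2)

so the primitive-relation signature multiset is
    |P|=2: 14 collections, coeffs (), (), (), (1), (1), (1), (1), (1), (1), (1), (1), (1), (2), (2)


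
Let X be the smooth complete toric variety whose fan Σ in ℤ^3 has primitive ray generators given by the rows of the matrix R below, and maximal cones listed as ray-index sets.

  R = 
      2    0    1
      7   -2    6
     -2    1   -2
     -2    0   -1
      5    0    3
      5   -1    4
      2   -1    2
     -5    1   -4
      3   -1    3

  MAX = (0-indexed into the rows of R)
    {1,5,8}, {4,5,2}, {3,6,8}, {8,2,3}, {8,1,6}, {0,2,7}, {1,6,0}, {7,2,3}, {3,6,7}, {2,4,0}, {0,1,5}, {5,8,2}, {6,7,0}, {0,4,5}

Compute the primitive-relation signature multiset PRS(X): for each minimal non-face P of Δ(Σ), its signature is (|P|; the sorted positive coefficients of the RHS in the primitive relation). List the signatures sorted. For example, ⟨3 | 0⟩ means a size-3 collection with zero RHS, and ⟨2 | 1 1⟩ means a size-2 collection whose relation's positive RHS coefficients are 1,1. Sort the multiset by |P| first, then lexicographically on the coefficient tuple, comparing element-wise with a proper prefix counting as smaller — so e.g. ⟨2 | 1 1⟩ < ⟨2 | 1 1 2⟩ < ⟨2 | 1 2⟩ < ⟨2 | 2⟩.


16 collections generate NE(X_Σ); each relation:

  • {0,3}:  v_{0} + v_{3} = 0  ⟹  sig = ⟨2 | 0⟩
  • {2,6}:  v_{2} + v_{6} = 0  ⟹  sig = ⟨2 | 0⟩
  • {5,7}:  v_{5} + v_{7} = 0  ⟹  sig = ⟨2 | 0⟩
  • {0,8}:  v_{0} + v_{8} = v_{5}  ⟹  sig = ⟨2 | 1⟩
  • {1,2}:  v_{1} + v_{2} = v_{5}  ⟹  sig = ⟨2 | 1⟩
  • {1,7}:  v_{1} + v_{7} = v_{6}  ⟹  sig = ⟨2 | 1⟩
  • {3,5}:  v_{3} + v_{5} = v_{8}  ⟹  sig = ⟨2 | 1⟩
  • {5,6}:  v_{5} + v_{6} = v_{1}  ⟹  sig = ⟨2 | 1⟩
  • {7,8}:  v_{7} + v_{8} = v_{3}  ⟹  sig = ⟨2 | 1⟩
  • {1,3}:  v_{1} + v_{3} = v_{6} + v_{8}  ⟹  sig = ⟨2 | 1 1⟩
  • {3,4}:  v_{3} + v_{4} = v_{2} + v_{5}  ⟹  sig = ⟨2 | 1 1⟩
  • {4,6}:  v_{4} + v_{6} = v_{0} + v_{5}  ⟹  sig = ⟨2 | 1 1⟩
  • {4,7}:  v_{4} + v_{7} = v_{0} + v_{2}  ⟹  sig = ⟨2 | 1 1⟩
  • {1,4}:  v_{1} + v_{4} = v_{0} + 2·v_{5}  ⟹  sig = ⟨2 | 1 2⟩
  • {4,8}:  v_{4} + v_{8} = v_{2} + 2·v_{5}  ⟹  sig = ⟨2 | 1 2⟩
  • {0,2,5}:  v_{0} + v_{2} + v_{5} = v_{4}  ⟹  sig = ⟨3 | 1⟩

Signatures (|P|; sorted positive RHS coefficients), sorted:
    ⟨2 | 0⟩
    ⟨2 | 0⟩
    ⟨2 | 0⟩
    ⟨2 | 1⟩
    ⟨2 | 1⟩
    ⟨2 | 1⟩
    ⟨2 | 1⟩
    ⟨2 | 1⟩
    ⟨2 | 1⟩
    ⟨2 | 1 1⟩
    ⟨2 | 1 1⟩
    ⟨2 | 1 1⟩
    ⟨2 | 1 1⟩
    ⟨2 | 1 2⟩
    ⟨2 | 1 2⟩
    ⟨3 | 1⟩


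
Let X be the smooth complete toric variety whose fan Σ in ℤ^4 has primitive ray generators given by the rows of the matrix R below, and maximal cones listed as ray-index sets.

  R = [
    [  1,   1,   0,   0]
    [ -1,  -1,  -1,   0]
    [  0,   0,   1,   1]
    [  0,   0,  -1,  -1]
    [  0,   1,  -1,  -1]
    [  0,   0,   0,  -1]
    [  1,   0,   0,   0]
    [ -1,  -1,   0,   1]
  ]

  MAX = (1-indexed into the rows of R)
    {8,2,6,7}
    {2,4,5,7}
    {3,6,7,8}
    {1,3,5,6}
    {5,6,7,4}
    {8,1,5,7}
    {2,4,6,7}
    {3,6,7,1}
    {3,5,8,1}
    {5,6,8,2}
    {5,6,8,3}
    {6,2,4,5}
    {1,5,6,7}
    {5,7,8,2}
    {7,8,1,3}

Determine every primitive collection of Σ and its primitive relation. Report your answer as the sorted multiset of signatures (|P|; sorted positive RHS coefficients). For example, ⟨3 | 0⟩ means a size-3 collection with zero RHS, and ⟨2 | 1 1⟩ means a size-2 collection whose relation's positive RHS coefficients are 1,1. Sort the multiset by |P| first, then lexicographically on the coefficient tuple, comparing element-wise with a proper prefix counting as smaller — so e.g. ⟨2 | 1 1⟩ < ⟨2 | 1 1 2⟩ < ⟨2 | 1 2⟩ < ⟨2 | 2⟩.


Minimal non-faces — 9 found among 8 rays, 15 max cones:

  P = {3,4}:  v_{3} + v_{4} = 0  so sig = ⟨2 | 0⟩
  P = {2,3}:  v_{2} + v_{3} = v_{8}  so sig = ⟨2 | 1⟩
  P = {4,8}:  v_{4} + v_{8} = v_{2}  so sig = ⟨2 | 1⟩
  P = {1,4}:  v_{1} + v_{4} = v_{5} + v_{7}  so sig = ⟨2 | 1 1⟩
  P = {1,2}:  v_{1} + v_{2} = v_{5} + v_{7} + v_{8}  so sig = ⟨2 | 1 1 1⟩
  P = {1,6,8}:  v_{1} + v_{6} + v_{8} = 0  so sig = ⟨3 | 0⟩
  P = {3,5,7}:  v_{3} + v_{5} + v_{7} = v_{1}  so sig = ⟨3 | 1⟩
  P = {5,6,7,8}:  v_{5} + v_{6} + v_{7} + v_{8} = v_{4}  so sig = ⟨4 | 1⟩
  P = {2,5,6,7}:  v_{2} + v_{5} + v_{6} + v_{7} = 2·v_{4}  so sig = ⟨4 | 2⟩

Signatures (|P|; sorted positive RHS coefficients), sorted:
    ⟨2 | 0⟩
    ⟨2 | 1⟩
    ⟨2 | 1⟩
    ⟨2 | 1 1⟩
    ⟨2 | 1 1 1⟩
    ⟨3 | 0⟩
    ⟨3 | 1⟩
    ⟨4 | 1⟩
    ⟨4 | 2⟩


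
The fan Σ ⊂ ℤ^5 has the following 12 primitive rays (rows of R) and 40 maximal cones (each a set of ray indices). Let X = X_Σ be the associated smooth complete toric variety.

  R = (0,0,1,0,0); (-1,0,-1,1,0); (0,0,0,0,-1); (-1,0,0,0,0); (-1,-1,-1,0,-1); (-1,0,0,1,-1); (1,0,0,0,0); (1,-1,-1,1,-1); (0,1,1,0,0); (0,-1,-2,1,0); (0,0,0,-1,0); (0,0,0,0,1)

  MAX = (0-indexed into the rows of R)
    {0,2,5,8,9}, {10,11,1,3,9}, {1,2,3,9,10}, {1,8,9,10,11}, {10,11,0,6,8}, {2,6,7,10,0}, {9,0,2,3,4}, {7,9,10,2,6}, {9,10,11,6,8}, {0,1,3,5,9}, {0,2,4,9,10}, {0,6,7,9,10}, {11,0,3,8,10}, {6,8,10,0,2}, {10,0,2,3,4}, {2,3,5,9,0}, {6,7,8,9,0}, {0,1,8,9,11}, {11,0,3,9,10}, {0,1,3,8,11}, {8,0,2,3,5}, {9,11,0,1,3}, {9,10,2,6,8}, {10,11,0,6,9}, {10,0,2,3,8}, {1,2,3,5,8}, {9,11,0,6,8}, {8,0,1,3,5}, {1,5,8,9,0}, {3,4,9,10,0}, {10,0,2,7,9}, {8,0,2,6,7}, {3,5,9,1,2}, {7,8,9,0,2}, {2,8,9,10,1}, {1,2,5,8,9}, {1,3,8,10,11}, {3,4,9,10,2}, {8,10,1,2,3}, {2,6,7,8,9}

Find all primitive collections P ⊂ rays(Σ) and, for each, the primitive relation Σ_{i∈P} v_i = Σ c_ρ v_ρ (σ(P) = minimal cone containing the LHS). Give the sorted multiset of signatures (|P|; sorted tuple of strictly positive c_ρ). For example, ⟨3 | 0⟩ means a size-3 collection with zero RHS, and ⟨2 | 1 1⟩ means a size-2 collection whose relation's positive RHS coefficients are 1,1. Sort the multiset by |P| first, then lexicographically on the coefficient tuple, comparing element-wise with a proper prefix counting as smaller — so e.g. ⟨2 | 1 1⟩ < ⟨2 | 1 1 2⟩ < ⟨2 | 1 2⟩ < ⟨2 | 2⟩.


The 23 primitive collections of Σ (r=12, n=5):

  {2,11}:  v_{2} + v_{11} = 0 — sig = ⟨2 | 0⟩
  {3,6}:  v_{3} + v_{6} = 0 — sig = ⟨2 | 0⟩
  {1,6}:  v_{1} + v_{6} = v_{8} + v_{9} — sig = ⟨2 | 1 1⟩
  {4,8}:  v_{4} + v_{8} = v_{2} + v_{3} — sig = ⟨2 | 1 1⟩
  {5,10}:  v_{5} + v_{10} = v_{2} + v_{3} — sig = ⟨2 | 1 1⟩
  {5,11}:  v_{5} + v_{11} = v_{0} + v_{1} — sig = ⟨2 | 1 1⟩
  {3,7}:  v_{3} + v_{7} = v_{0} + v_{2} + v_{9} — sig = ⟨2 | 1 1 1⟩
  {7,11}:  v_{7} + v_{11} = v_{0} + v_{6} + v_{9} — sig = ⟨2 | 1 1 1⟩
  {4,6}:  v_{4} + v_{6} = v_{0} + v_{2} + v_{9} + v_{10} — sig = ⟨2 | 1 1 1 1⟩
  {4,11}:  v_{4} + v_{11} = v_{0} + v_{3} + v_{9} + v_{10} — sig = ⟨2 | 1 1 1 1⟩
  {5,6}:  v_{5} + v_{6} = v_{0} + v_{2} + v_{8} + v_{9} — sig = ⟨2 | 1 1 1 1⟩
  {1,7}:  v_{1} + v_{7} = v_{0} + v_{2} + v_{8} + 2·v_{9} — sig = ⟨2 | 1 1 1 2⟩
  {1,4}:  v_{1} + v_{4} = v_{2} + 2·v_{3} + v_{9} — sig = ⟨2 | 1 1 2⟩
  {4,5}:  v_{4} + v_{5} = v_{0} + 2·v_{2} + 2·v_{3} + v_{9} — sig = ⟨2 | 1 1 2 2⟩
  {4,7}:  v_{4} + v_{7} = 2·v_{0} + 2·v_{2} + 2·v_{9} + v_{10} — sig = ⟨2 | 1 2 2 2⟩
  {5,7}:  v_{5} + v_{7} = 2·v_{0} + 2·v_{2} + v_{8} + 2·v_{9} — sig = ⟨2 | 1 2 2 2⟩
  {0,1,2}:  v_{0} + v_{1} + v_{2} = v_{5} — sig = ⟨3 | 1⟩
  {0,1,10}:  v_{0} + v_{1} + v_{10} = v_{3} — sig = ⟨3 | 1⟩
  {3,8,9}:  v_{3} + v_{8} + v_{9} = v_{1} — sig = ⟨3 | 1⟩
  {7,8,10}:  v_{7} + v_{8} + v_{10} = v_{2} + v_{6} — sig = ⟨3 | 1 1⟩
  {0,8,9,10}:  v_{0} + v_{8} + v_{9} + v_{10} = 0 — sig = ⟨4 | 0⟩
  {0,2,6,9}:  v_{0} + v_{2} + v_{6} + v_{9} = v_{7} — sig = ⟨4 | 1⟩
  {0,2,3,9,10}:  v_{0} + v_{2} + v_{3} + v_{9} + v_{10} = v_{4} — sig = ⟨5 | 1⟩

Hence PRS(X_Σ) =
{ ⟨2 | 0⟩ ×2,  ⟨2 | 1 1⟩ ×4,  ⟨2 | 1 1 1⟩ ×2,  ⟨2 | 1 1 1 1⟩ ×3,  ⟨2 | 1 1 1 2⟩,  ⟨2 | 1 1 2⟩,  ⟨2 | 1 1 2 2⟩,  ⟨2 | 1 2 2 2⟩ ×2,  ⟨3 | 1⟩ ×3,  ⟨3 | 1 1⟩,  ⟨4 | 0⟩,  ⟨4 | 1⟩,  ⟨5 | 1⟩ }


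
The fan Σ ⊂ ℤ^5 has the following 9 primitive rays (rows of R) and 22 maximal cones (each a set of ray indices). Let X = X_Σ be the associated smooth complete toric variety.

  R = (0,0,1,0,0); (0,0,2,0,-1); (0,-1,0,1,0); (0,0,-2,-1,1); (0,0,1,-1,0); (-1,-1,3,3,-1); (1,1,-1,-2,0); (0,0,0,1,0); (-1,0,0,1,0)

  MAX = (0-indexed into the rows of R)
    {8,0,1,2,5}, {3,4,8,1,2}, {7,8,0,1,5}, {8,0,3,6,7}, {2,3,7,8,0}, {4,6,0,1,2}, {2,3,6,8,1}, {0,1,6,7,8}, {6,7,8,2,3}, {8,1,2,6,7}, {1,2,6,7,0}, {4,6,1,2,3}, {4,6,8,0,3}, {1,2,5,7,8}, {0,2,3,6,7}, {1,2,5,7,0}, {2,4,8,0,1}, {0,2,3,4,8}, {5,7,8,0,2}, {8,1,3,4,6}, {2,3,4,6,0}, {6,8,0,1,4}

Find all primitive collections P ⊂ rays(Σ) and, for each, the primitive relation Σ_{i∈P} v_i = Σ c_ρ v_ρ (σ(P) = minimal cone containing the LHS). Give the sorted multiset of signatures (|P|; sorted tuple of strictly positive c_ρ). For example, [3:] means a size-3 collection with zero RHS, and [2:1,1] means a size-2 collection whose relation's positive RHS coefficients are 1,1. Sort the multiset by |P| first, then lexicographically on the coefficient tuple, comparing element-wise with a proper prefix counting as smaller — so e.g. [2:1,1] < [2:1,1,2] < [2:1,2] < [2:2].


The 9 primitive collections of Σ (r=9, n=5):

  P={4,7}:  v_{4} + v_{7} = v_{0}  so sig = [2:1]
  P={5,6}:  v_{5} + v_{6} = v_{1} + v_{7}  so sig = [2:1,1]
  P={3,5}:  v_{3} + v_{5} = v_{0} + v_{2} + v_{8}  so sig = [2:1,1,1]
  P={4,5}:  v_{4} + v_{5} = 2·v_{0} + v_{1} + v_{2} + v_{8}  so sig = [2:1,1,1,2]
  P={1,3,7}:  v_{1} + v_{3} + v_{7} = 0  so sig = [3:]
  P={0,1,3}:  v_{0} + v_{1} + v_{3} = v_{4}  so sig = [3:1]
  P={0,2,6,8}:  v_{0} + v_{2} + v_{6} + v_{8} = 0  so sig = [4:]
  P={2,4,6,8}:  v_{2} + v_{4} + v_{6} + v_{8} = v_{1} + v_{3}  so sig = [4:1,1]
  P={0,1,2,7,8}:  v_{0} + v_{1} + v_{2} + v_{7} + v_{8} = v_{5}  so sig = [5:1]

Sorted signature multiset PRS(X):
    [2:1]
    [2:1,1]
    [2:1,1,1]
    [2:1,1,1,2]
    [3:]
    [3:1]
    [4:]
    [4:1,1]
    [5:1]


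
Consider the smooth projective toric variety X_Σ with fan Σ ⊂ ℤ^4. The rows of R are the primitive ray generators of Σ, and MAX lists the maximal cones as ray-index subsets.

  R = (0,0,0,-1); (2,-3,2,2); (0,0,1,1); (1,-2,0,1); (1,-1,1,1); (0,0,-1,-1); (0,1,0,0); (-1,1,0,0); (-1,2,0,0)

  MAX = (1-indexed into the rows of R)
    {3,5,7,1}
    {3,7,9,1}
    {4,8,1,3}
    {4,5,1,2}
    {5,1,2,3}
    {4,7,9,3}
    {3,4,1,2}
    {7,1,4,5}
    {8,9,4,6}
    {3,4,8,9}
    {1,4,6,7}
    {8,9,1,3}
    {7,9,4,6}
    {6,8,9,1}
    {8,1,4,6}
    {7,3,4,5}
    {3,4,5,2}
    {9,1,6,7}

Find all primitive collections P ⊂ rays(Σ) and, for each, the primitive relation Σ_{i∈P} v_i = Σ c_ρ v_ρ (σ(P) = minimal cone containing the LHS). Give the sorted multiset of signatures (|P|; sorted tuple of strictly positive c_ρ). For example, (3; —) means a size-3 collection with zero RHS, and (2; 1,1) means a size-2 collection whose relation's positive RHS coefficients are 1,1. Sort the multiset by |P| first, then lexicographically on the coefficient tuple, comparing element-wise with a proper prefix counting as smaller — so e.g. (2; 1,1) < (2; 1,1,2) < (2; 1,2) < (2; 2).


|primitive collections| = 12. Relations:

  P = {3,6}:  v_{3} + v_{6} = 0 — sig = (2; —)
  P = {5,8}:  v_{5} + v_{8} = v_{3} — sig = (2; 1)
  P = {7,8}:  v_{7} + v_{8} = v_{9} — sig = (2; 1)
  P = {2,9}:  v_{2} + v_{9} = v_{3} + v_{5} — sig = (2; 1,1)
  P = {5,9}:  v_{5} + v_{9} = v_{3} + v_{7} — sig = (2; 1,1)
  P = {2,6}:  v_{2} + v_{6} = v_{1} + v_{4} + v_{5} — sig = (2; 1,1,1)
  P = {5,6}:  v_{5} + v_{6} = v_{1} + v_{4} + v_{7} — sig = (2; 1,1,1)
  P = {2,8}:  v_{2} + v_{8} = v_{1} + 2·v_{3} + v_{4} — sig = (2; 1,1,2)
  P = {2,7}:  v_{2} + v_{7} = 2·v_{5} — sig = (2; 2)
  P = {1,4,9}:  v_{1} + v_{4} + v_{9} = 0 — sig = (3; —)
  P = {1,3,4,5}:  v_{1} + v_{3} + v_{4} + v_{5} = v_{2} — sig = (4; 1)
  P = {1,3,4,7}:  v_{1} + v_{3} + v_{4} + v_{7} = v_{5} — sig = (4; 1)

Signatures (|P|; sorted positive RHS coefficients), sorted:
{ (2; —),  (2; 1) ×2,  (2; 1,1) ×2,  (2; 1,1,1) ×2,  (2; 1,1,2),  (2; 2),  (3; —),  (4; 1) ×2 }


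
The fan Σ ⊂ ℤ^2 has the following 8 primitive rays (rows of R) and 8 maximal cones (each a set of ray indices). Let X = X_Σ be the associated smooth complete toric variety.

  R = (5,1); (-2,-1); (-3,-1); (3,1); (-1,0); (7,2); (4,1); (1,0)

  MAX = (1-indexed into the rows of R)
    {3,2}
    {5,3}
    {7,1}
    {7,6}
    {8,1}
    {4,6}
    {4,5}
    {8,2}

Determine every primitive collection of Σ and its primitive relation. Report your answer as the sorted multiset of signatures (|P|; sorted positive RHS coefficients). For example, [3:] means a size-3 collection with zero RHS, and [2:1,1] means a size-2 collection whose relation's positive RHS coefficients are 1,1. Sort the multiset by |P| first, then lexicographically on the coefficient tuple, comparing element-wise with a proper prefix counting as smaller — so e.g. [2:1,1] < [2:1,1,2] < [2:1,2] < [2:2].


20 minimal non-faces of Δ(Σ) (on 8 rays):

  P = {3,4}:  v_{3} + v_{4} = 0  so sig = [2:]
  P = {5,8}:  v_{5} + v_{8} = 0  so sig = [2:]
  P = {1,5}:  v_{1} + v_{5} = v_{7}  so sig = [2:1]
  P = {2,4}:  v_{2} + v_{4} = v_{8}  so sig = [2:1]
  P = {2,5}:  v_{2} + v_{5} = v_{3}  so sig = [2:1]
  P = {2,6}:  v_{2} + v_{6} = v_{1}  so sig = [2:1]
  P = {3,6}:  v_{3} + v_{6} = v_{7}  so sig = [2:1]
  P = {3,7}:  v_{3} + v_{7} = v_{8}  so sig = [2:1]
  P = {3,8}:  v_{3} + v_{8} = v_{2}  so sig = [2:1]
  P = {4,7}:  v_{4} + v_{7} = v_{6}  so sig = [2:1]
  P = {4,8}:  v_{4} + v_{8} = v_{7}  so sig = [2:1]
  P = {5,7}:  v_{5} + v_{7} = v_{4}  so sig = [2:1]
  P = {7,8}:  v_{7} + v_{8} = v_{1}  so sig = [2:1]
  P = {1,3}:  v_{1} + v_{3} = 2·v_{8}  so sig = [2:2]
  P = {1,4}:  v_{1} + v_{4} = 2·v_{7}  so sig = [2:2]
  P = {2,7}:  v_{2} + v_{7} = 2·v_{8}  so sig = [2:2]
  P = {5,6}:  v_{5} + v_{6} = 2·v_{4}  so sig = [2:2]
  P = {6,8}:  v_{6} + v_{8} = 2·v_{7}  so sig = [2:2]
  P = {1,2}:  v_{1} + v_{2} = 3·v_{8}  so sig = [2:3]
  P = {1,6}:  v_{1} + v_{6} = 3·v_{7}  so sig = [2:3]

Hence PRS(X_Σ) =
[[2:], [2:], [2:1], [2:1], [2:1], [2:1], [2:1], [2:1], [2:1], [2:1], [2:1], [2:1], [2:1], [2:2], [2:2], [2:2], [2:2], [2:2], [2:3], [2:3]]


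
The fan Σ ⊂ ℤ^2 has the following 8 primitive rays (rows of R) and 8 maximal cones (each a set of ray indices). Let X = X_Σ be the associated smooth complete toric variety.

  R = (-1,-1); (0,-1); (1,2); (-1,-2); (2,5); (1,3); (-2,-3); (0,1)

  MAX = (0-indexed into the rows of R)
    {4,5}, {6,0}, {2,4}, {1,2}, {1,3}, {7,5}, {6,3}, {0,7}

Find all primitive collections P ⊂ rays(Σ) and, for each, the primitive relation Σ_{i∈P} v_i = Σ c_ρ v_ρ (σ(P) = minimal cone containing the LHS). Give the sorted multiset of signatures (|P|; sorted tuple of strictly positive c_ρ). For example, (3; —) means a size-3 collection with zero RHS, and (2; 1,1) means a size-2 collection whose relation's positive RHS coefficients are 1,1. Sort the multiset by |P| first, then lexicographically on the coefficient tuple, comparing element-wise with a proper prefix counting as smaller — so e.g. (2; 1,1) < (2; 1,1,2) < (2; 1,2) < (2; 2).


20 minimal non-faces of Δ(Σ) (on 8 rays):

  P = {1,7}:  v_{1} + v_{7} = 0  ⟹  sig = (2; —)
  P = {2,3}:  v_{2} + v_{3} = 0  ⟹  sig = (2; —)
  P = {0,1}:  v_{0} + v_{1} = v_{3}  ⟹  sig = (2; 1)
  P = {0,2}:  v_{0} + v_{2} = v_{7}  ⟹  sig = (2; 1)
  P = {0,3}:  v_{0} + v_{3} = v_{6}  ⟹  sig = (2; 1)
  P = {1,5}:  v_{1} + v_{5} = v_{2}  ⟹  sig = (2; 1)
  P = {2,5}:  v_{2} + v_{5} = v_{4}  ⟹  sig = (2; 1)
  P = {2,6}:  v_{2} + v_{6} = v_{0}  ⟹  sig = (2; 1)
  P = {2,7}:  v_{2} + v_{7} = v_{5}  ⟹  sig = (2; 1)
  P = {3,4}:  v_{3} + v_{4} = v_{5}  ⟹  sig = (2; 1)
  P = {3,5}:  v_{3} + v_{5} = v_{7}  ⟹  sig = (2; 1)
  P = {3,7}:  v_{3} + v_{7} = v_{0}  ⟹  sig = (2; 1)
  P = {0,4}:  v_{0} + v_{4} = v_{5} + v_{7}  ⟹  sig = (2; 1,1)
  P = {5,6}:  v_{5} + v_{6} = v_{0} + v_{7}  ⟹  sig = (2; 1,1)
  P = {0,5}:  v_{0} + v_{5} = 2·v_{7}  ⟹  sig = (2; 2)
  P = {1,4}:  v_{1} + v_{4} = 2·v_{2}  ⟹  sig = (2; 2)
  P = {1,6}:  v_{1} + v_{6} = 2·v_{3}  ⟹  sig = (2; 2)
  P = {4,6}:  v_{4} + v_{6} = 2·v_{7}  ⟹  sig = (2; 2)
  P = {4,7}:  v_{4} + v_{7} = 2·v_{5}  ⟹  sig = (2; 2)
  P = {6,7}:  v_{6} + v_{7} = 2·v_{0}  ⟹  sig = (2; 2)

Sorted signature multiset PRS(X):
[(2; —), (2; —), (2; 1), (2; 1), (2; 1), (2; 1), (2; 1), (2; 1), (2; 1), (2; 1), (2; 1), (2; 1), (2; 1,1), (2; 1,1), (2; 2), (2; 2), (2; 2), (2; 2), (2; 2), (2; 2)]


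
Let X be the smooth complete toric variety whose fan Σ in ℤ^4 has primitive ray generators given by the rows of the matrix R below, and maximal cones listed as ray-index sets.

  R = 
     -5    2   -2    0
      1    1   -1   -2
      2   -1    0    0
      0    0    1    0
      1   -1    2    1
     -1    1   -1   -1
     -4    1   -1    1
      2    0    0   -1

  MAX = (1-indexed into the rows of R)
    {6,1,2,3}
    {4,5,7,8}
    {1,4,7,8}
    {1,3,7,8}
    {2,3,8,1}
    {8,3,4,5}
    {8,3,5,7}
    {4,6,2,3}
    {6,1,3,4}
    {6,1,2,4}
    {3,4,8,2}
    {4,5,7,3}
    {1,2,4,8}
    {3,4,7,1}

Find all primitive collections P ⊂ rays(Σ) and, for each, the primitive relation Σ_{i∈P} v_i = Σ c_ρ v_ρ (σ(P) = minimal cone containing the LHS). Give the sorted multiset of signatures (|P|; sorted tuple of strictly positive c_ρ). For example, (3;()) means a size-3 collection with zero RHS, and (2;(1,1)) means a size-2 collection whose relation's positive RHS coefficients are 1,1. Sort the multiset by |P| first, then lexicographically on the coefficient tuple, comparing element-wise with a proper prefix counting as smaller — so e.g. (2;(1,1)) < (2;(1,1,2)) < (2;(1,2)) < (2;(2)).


|primitive collections| = 9. Relations:

  P = {5,6}:  v_{5} + v_{6} = v_{4}  ⇒ sig = (2;(1))
  P = {6,7}:  v_{6} + v_{7} = v_{1}  ⇒ sig = (2;(1))
  P = {6,8}:  v_{6} + v_{8} = v_{2}  ⇒ sig = (2;(1))
  P = {1,5}:  v_{1} + v_{5} = v_{4} + v_{7}  ⇒ sig = (2;(1,1))
  P = {2,5}:  v_{2} + v_{5} = v_{4} + v_{8}  ⇒ sig = (2;(1,1))
  P = {2,7}:  v_{2} + v_{7} = v_{1} + v_{8}  ⇒ sig = (2;(1,1))
  P = {3,4,7,8}:  v_{3} + v_{4} + v_{7} + v_{8} = 0  ⇒ sig = (4;())
  P = {1,3,4,8}:  v_{1} + v_{3} + v_{4} + v_{8} = v_{6}  ⇒ sig = (4;(1))
  P = {1,2,3,4}:  v_{1} + v_{2} + v_{3} + v_{4} = 2·v_{6}  ⇒ sig = (4;(2))

so the primitive-relation signature multiset is
    (2;(1))
    (2;(1))
    (2;(1))
    (2;(1,1))
    (2;(1,1))
    (2;(1,1))
    (4;())
    (4;(1))
    (4;(2))
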